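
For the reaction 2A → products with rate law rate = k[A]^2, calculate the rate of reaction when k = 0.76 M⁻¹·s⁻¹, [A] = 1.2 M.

1.094 M/s

Step 1: Identify the rate law: rate = k[A]^2
Step 2: Substitute values: rate = 0.76 × (1.2)^2
Step 3: Calculate: rate = 0.76 × 1.44 = 1.0944 M/s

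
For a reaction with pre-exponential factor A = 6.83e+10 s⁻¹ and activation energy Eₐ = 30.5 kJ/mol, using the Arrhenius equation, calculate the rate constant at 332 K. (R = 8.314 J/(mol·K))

1.09e+06 s⁻¹

Step 1: Use the Arrhenius equation: k = A × exp(-Eₐ/RT)
Step 2: Convert Eₐ to J/mol: 30.5 kJ/mol = 30500 J/mol
Step 3: Calculate the exponent: -Eₐ/(RT) = -30500/(8.314 × 332) = -11.04973
Step 4: k = 6.83e+10 × exp(-11.04973)
Step 5: k = 6.83e+10 × 1.58914e-05 = 1.0854e+06 s⁻¹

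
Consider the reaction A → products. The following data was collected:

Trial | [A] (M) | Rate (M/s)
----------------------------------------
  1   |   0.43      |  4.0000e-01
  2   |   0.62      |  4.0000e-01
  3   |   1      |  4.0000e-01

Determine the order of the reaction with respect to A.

zeroth order (0)

Step 1: Compare trials - when concentration changes, rate stays constant.
Step 2: rate₂/rate₁ = 4.0000e-01/4.0000e-01 = 1
Step 3: [A]₂/[A]₁ = 0.62/0.43 = 1.442
Step 4: Since rate ratio ≈ (conc ratio)^0, the reaction is zeroth order.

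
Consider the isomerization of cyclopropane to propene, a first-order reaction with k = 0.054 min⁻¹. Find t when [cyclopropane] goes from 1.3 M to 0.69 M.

11.73 min

Step 1: For first-order: t = ln([cyclopropane]₀/[cyclopropane])/k
Step 2: t = ln(1.3/0.69)/0.054
Step 3: t = ln(1.884)/0.054
Step 4: t = 0.6334/0.054 = 11.73 min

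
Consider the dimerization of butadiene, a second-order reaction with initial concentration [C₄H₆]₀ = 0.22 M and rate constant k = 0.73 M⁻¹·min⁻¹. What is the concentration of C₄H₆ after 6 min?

0.112 M

Step 1: For a second-order reaction: 1/[C₄H₆] = 1/[C₄H₆]₀ + kt
Step 2: 1/[C₄H₆] = 1/0.22 + 0.73 × 6
Step 3: 1/[C₄H₆] = 4.545 + 4.38 = 8.925
Step 4: [C₄H₆] = 1/8.925 = 0.112 M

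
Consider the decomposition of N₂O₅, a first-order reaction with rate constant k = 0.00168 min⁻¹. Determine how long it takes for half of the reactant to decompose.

412.6 min

Step 1: For a first-order reaction, t₁/₂ = ln(2)/k
Step 2: t₁/₂ = ln(2)/0.00168
Step 3: t₁/₂ = 0.6931/0.00168 = 412.6 min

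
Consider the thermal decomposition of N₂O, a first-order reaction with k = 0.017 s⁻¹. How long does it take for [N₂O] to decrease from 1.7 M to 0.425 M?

81.55 s

Step 1: For first-order: t = ln([N₂O]₀/[N₂O])/k
Step 2: t = ln(1.7/0.425)/0.017
Step 3: t = ln(4)/0.017
Step 4: t = 1.386/0.017 = 81.55 s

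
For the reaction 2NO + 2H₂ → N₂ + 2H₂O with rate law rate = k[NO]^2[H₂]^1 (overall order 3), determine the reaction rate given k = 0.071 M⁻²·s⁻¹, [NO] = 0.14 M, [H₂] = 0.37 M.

0.0005149 M/s

Step 1: The rate law is rate = k[NO]^2[H₂]^1, overall order = 2+1 = 3
Step 2: Substitute values: rate = 0.071 × (0.14)^2 × (0.37)^1
Step 3: rate = 0.071 × 0.0196 × 0.37 = 0.000514892 M/s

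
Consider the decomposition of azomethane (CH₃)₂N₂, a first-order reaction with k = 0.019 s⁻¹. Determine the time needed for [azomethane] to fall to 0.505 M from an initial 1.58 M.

60.03 s

Step 1: For first-order: t = ln([azomethane]₀/[azomethane])/k
Step 2: t = ln(1.58/0.505)/0.019
Step 3: t = ln(3.129)/0.019
Step 4: t = 1.141/0.019 = 60.03 s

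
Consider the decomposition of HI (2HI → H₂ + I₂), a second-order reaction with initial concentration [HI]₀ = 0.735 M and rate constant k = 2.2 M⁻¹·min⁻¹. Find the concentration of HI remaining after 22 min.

0.0201 M

Step 1: For a second-order reaction: 1/[HI] = 1/[HI]₀ + kt
Step 2: 1/[HI] = 1/0.735 + 2.2 × 22
Step 3: 1/[HI] = 1.361 + 48.4 = 49.76
Step 4: [HI] = 1/49.76 = 0.0201 M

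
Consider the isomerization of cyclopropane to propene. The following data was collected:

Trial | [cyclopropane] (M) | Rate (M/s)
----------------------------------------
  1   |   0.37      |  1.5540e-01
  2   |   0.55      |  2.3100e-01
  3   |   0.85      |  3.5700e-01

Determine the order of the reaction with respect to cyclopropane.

first order (1)

Step 1: Compare trials to find order n where rate₂/rate₁ = ([cyclopropane]₂/[cyclopropane]₁)^n
Step 2: rate₂/rate₁ = 2.3100e-01/1.5540e-01 = 1.486
Step 3: [cyclopropane]₂/[cyclopropane]₁ = 0.55/0.37 = 1.486
Step 4: n = ln(1.486)/ln(1.486) = 1.00 ≈ 1
Step 5: The reaction is first order in cyclopropane.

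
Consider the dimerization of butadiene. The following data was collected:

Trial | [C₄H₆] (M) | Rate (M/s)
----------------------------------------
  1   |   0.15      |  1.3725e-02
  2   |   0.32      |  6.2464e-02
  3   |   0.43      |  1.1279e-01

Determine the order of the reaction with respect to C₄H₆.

second order (2)

Step 1: Compare trials to find order n where rate₂/rate₁ = ([C₄H₆]₂/[C₄H₆]₁)^n
Step 2: rate₂/rate₁ = 6.2464e-02/1.3725e-02 = 4.551
Step 3: [C₄H₆]₂/[C₄H₆]₁ = 0.32/0.15 = 2.133
Step 4: n = ln(4.551)/ln(2.133) = 2.00 ≈ 2
Step 5: The reaction is second order in C₄H₆.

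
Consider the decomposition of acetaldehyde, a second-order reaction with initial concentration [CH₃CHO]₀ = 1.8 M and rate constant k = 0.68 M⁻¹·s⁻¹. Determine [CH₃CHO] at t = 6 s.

0.2157 M

Step 1: For a second-order reaction: 1/[CH₃CHO] = 1/[CH₃CHO]₀ + kt
Step 2: 1/[CH₃CHO] = 1/1.8 + 0.68 × 6
Step 3: 1/[CH₃CHO] = 0.5556 + 4.08 = 4.636
Step 4: [CH₃CHO] = 1/4.636 = 0.2157 M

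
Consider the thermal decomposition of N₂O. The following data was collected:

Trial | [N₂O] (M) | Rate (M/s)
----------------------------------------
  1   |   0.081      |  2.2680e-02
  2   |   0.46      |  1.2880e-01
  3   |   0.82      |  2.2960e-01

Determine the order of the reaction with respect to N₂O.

first order (1)

Step 1: Compare trials to find order n where rate₂/rate₁ = ([N₂O]₂/[N₂O]₁)^n
Step 2: rate₂/rate₁ = 1.2880e-01/2.2680e-02 = 5.679
Step 3: [N₂O]₂/[N₂O]₁ = 0.46/0.081 = 5.679
Step 4: n = ln(5.679)/ln(5.679) = 1.00 ≈ 1
Step 5: The reaction is first order in N₂O.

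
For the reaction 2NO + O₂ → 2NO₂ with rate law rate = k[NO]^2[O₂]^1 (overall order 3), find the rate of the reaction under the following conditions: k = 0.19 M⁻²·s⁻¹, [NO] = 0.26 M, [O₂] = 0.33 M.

0.004239 M/s

Step 1: The rate law is rate = k[NO]^2[O₂]^1, overall order = 2+1 = 3
Step 2: Substitute values: rate = 0.19 × (0.26)^2 × (0.33)^1
Step 3: rate = 0.19 × 0.0676 × 0.33 = 0.00423852 M/s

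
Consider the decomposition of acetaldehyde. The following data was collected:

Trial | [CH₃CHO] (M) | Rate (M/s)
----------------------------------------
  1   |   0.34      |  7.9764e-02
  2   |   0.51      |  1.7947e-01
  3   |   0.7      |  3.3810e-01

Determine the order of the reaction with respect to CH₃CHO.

second order (2)

Step 1: Compare trials to find order n where rate₂/rate₁ = ([CH₃CHO]₂/[CH₃CHO]₁)^n
Step 2: rate₂/rate₁ = 1.7947e-01/7.9764e-02 = 2.25
Step 3: [CH₃CHO]₂/[CH₃CHO]₁ = 0.51/0.34 = 1.5
Step 4: n = ln(2.25)/ln(1.5) = 2.00 ≈ 2
Step 5: The reaction is second order in CH₃CHO.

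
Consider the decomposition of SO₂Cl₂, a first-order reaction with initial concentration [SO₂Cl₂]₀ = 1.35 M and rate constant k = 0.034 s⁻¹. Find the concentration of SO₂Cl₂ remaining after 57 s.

0.1944 M

Step 1: For a first-order reaction: [SO₂Cl₂] = [SO₂Cl₂]₀ × e^(-kt)
Step 2: [SO₂Cl₂] = 1.35 × e^(-0.034 × 57)
Step 3: [SO₂Cl₂] = 1.35 × e^(-1.938)
Step 4: [SO₂Cl₂] = 1.35 × 0.143992 = 0.1944 M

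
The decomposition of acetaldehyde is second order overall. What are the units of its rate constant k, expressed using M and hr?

M⁻¹·hr⁻¹

Step 1: For overall order n, rate = k × (concentration)^n.
Step 2: Rate has units M·hr⁻¹; concentration term has units M^2.
Step 3: k = rate / (concentration)^n, so units of k = M^(1-2)·hr⁻¹ = M⁻¹·hr⁻¹.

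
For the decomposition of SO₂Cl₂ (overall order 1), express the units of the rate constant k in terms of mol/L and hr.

hr⁻¹

Step 1: For overall order n, rate = k × (concentration)^n.
Step 2: Rate has units mol/L·hr⁻¹; concentration term has units (mol/L)^1.
Step 3: k = rate / (concentration)^n, so units of k = (mol/L)^(1-1)·hr⁻¹ = hr⁻¹.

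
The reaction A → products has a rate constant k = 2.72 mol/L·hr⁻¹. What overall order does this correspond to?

zeroth order (0)

Step 1: The units of k for an nth-order reaction are (concentration)^(1-n)·(time)⁻¹.
Step 2: Here k has units mol/L·hr⁻¹, so the concentration exponent is 1.
Step 3: 1 - n = 1 ⇒ n = 0. The reaction is zeroth order.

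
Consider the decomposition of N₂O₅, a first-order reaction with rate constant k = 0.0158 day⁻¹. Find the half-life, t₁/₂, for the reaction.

43.87 day

Step 1: For a first-order reaction, t₁/₂ = ln(2)/k
Step 2: t₁/₂ = ln(2)/0.0158
Step 3: t₁/₂ = 0.6931/0.0158 = 43.87 day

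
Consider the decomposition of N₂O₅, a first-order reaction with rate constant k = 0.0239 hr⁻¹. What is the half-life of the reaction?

29 hr

Step 1: For a first-order reaction, t₁/₂ = ln(2)/k
Step 2: t₁/₂ = ln(2)/0.0239
Step 3: t₁/₂ = 0.6931/0.0239 = 29 hr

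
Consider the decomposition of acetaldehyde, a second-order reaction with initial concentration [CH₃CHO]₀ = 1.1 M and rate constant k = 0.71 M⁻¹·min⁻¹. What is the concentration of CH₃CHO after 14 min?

0.09217 M

Step 1: For a second-order reaction: 1/[CH₃CHO] = 1/[CH₃CHO]₀ + kt
Step 2: 1/[CH₃CHO] = 1/1.1 + 0.71 × 14
Step 3: 1/[CH₃CHO] = 0.9091 + 9.94 = 10.85
Step 4: [CH₃CHO] = 1/10.85 = 0.09217 M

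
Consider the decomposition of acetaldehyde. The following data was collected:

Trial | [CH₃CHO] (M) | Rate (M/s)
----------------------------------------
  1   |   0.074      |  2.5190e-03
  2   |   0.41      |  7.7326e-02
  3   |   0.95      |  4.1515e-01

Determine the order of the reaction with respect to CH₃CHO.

second order (2)

Step 1: Compare trials to find order n where rate₂/rate₁ = ([CH₃CHO]₂/[CH₃CHO]₁)^n
Step 2: rate₂/rate₁ = 7.7326e-02/2.5190e-03 = 30.7
Step 3: [CH₃CHO]₂/[CH₃CHO]₁ = 0.41/0.074 = 5.541
Step 4: n = ln(30.7)/ln(5.541) = 2.00 ≈ 2
Step 5: The reaction is second order in CH₃CHO.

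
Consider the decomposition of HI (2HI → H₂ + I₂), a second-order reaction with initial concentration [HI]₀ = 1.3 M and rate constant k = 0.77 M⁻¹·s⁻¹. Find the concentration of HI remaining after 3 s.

0.3248 M

Step 1: For a second-order reaction: 1/[HI] = 1/[HI]₀ + kt
Step 2: 1/[HI] = 1/1.3 + 0.77 × 3
Step 3: 1/[HI] = 0.7692 + 2.31 = 3.079
Step 4: [HI] = 1/3.079 = 0.3248 M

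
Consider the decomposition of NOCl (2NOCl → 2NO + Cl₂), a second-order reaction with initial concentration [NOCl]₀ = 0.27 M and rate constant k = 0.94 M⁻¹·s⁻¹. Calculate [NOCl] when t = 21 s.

0.04266 M

Step 1: For a second-order reaction: 1/[NOCl] = 1/[NOCl]₀ + kt
Step 2: 1/[NOCl] = 1/0.27 + 0.94 × 21
Step 3: 1/[NOCl] = 3.704 + 19.74 = 23.44
Step 4: [NOCl] = 1/23.44 = 0.04266 M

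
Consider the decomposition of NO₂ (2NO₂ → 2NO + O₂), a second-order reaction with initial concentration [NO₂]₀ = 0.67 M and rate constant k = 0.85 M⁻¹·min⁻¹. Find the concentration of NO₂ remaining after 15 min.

0.07021 M

Step 1: For a second-order reaction: 1/[NO₂] = 1/[NO₂]₀ + kt
Step 2: 1/[NO₂] = 1/0.67 + 0.85 × 15
Step 3: 1/[NO₂] = 1.493 + 12.75 = 14.24
Step 4: [NO₂] = 1/14.24 = 0.07021 M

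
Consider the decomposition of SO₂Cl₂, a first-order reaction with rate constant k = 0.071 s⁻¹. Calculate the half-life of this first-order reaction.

9.763 s

Step 1: For a first-order reaction, t₁/₂ = ln(2)/k
Step 2: t₁/₂ = ln(2)/0.071
Step 3: t₁/₂ = 0.6931/0.071 = 9.763 s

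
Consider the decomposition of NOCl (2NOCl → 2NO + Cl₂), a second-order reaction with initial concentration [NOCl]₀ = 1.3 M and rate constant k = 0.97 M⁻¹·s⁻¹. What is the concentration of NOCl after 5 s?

0.178 M

Step 1: For a second-order reaction: 1/[NOCl] = 1/[NOCl]₀ + kt
Step 2: 1/[NOCl] = 1/1.3 + 0.97 × 5
Step 3: 1/[NOCl] = 0.7692 + 4.85 = 5.619
Step 4: [NOCl] = 1/5.619 = 0.178 M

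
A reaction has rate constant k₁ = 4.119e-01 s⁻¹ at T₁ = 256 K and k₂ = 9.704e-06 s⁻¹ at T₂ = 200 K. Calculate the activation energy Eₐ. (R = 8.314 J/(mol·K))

81.0 kJ/mol

Step 1: Use the two-temperature Arrhenius form: ln(k₂/k₁) = -Eₐ/R × (1/T₂ - 1/T₁)
Step 2: ln(k₂/k₁) = ln(9.704e-06/4.119e-01) = ln(2.35591e-05) = -10.656
Step 3: 1/T₂ - 1/T₁ = 1/200 - 1/256 = 1.093750e-03 K⁻¹
Step 4: Eₐ = -R × ln(k₂/k₁) / (1/T₂ - 1/T₁) = -8.314 × -10.656 / 1.093750e-03
Step 5: Eₐ = 8.1000e+04 J/mol = 81.0 kJ/mol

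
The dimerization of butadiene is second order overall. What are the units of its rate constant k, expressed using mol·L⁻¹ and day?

(mol·L⁻¹)⁻¹·day⁻¹

Step 1: For overall order n, rate = k × (concentration)^n.
Step 2: Rate has units mol·L⁻¹·day⁻¹; concentration term has units (mol·L⁻¹)^2.
Step 3: k = rate / (concentration)^n, so units of k = (mol·L⁻¹)^(1-2)·day⁻¹ = (mol·L⁻¹)⁻¹·day⁻¹.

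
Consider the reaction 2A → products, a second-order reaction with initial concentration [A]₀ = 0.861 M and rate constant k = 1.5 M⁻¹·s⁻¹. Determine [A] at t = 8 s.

0.07598 M

Step 1: For a second-order reaction: 1/[A] = 1/[A]₀ + kt
Step 2: 1/[A] = 1/0.861 + 1.5 × 8
Step 3: 1/[A] = 1.161 + 12 = 13.16
Step 4: [A] = 1/13.16 = 0.07598 M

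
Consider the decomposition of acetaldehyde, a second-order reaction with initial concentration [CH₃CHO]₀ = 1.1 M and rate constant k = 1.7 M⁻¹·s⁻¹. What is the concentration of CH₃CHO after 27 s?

0.02136 M

Step 1: For a second-order reaction: 1/[CH₃CHO] = 1/[CH₃CHO]₀ + kt
Step 2: 1/[CH₃CHO] = 1/1.1 + 1.7 × 27
Step 3: 1/[CH₃CHO] = 0.9091 + 45.9 = 46.81
Step 4: [CH₃CHO] = 1/46.81 = 0.02136 M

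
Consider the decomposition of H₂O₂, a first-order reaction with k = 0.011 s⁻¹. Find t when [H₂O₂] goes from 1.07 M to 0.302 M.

115 s

Step 1: For first-order: t = ln([H₂O₂]₀/[H₂O₂])/k
Step 2: t = ln(1.07/0.302)/0.011
Step 3: t = ln(3.543)/0.011
Step 4: t = 1.265/0.011 = 115 s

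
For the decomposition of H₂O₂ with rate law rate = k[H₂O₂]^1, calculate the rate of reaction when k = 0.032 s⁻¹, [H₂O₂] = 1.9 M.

0.0608 M/s

Step 1: Identify the rate law: rate = k[H₂O₂]^1
Step 2: Substitute values: rate = 0.032 × (1.9)^1
Step 3: Calculate: rate = 0.032 × 1.9 = 0.0608 M/s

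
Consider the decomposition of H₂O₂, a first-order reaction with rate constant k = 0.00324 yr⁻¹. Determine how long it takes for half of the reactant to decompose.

213.9 yr

Step 1: For a first-order reaction, t₁/₂ = ln(2)/k
Step 2: t₁/₂ = ln(2)/0.00324
Step 3: t₁/₂ = 0.6931/0.00324 = 213.9 yr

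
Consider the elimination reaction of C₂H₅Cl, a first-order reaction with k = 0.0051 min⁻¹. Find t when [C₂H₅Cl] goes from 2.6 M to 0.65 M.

271.8 min

Step 1: For first-order: t = ln([C₂H₅Cl]₀/[C₂H₅Cl])/k
Step 2: t = ln(2.6/0.65)/0.0051
Step 3: t = ln(4)/0.0051
Step 4: t = 1.386/0.0051 = 271.8 min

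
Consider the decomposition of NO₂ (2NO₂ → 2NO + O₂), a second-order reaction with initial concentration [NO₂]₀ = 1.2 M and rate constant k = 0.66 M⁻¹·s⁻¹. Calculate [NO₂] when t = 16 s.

0.08777 M

Step 1: For a second-order reaction: 1/[NO₂] = 1/[NO₂]₀ + kt
Step 2: 1/[NO₂] = 1/1.2 + 0.66 × 16
Step 3: 1/[NO₂] = 0.8333 + 10.56 = 11.39
Step 4: [NO₂] = 1/11.39 = 0.08777 M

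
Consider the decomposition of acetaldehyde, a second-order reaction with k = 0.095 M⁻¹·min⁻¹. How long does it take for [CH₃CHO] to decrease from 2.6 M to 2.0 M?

1.215 min

Step 1: For second-order: t = (1/[CH₃CHO] - 1/[CH₃CHO]₀)/k
Step 2: t = (1/2.0 - 1/2.6)/0.095
Step 3: t = (0.5 - 0.3846)/0.095
Step 4: t = 0.1154/0.095 = 1.215 min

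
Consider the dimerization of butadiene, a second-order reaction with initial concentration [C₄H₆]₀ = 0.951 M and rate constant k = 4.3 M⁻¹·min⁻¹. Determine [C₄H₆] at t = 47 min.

0.004922 M

Step 1: For a second-order reaction: 1/[C₄H₆] = 1/[C₄H₆]₀ + kt
Step 2: 1/[C₄H₆] = 1/0.951 + 4.3 × 47
Step 3: 1/[C₄H₆] = 1.052 + 202.1 = 203.2
Step 4: [C₄H₆] = 1/203.2 = 0.004922 M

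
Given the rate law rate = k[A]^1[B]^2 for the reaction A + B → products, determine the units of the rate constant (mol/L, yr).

(mol/L)⁻²·yr⁻¹

Step 1: Overall order = 1 + 2 = 3.
Step 2: rate has units mol/L·yr⁻¹; [A]^1[B]^2 has units (mol/L)^3.
Step 3: k = rate/([A]^1[B]^2), so units of k = (mol/L)^(1-3)·yr⁻¹ = (mol/L)⁻²·yr⁻¹.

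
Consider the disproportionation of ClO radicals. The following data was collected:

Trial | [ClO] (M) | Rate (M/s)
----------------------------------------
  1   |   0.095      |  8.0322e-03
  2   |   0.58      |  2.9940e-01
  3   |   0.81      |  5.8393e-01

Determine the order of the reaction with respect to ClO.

second order (2)

Step 1: Compare trials to find order n where rate₂/rate₁ = ([ClO]₂/[ClO]₁)^n
Step 2: rate₂/rate₁ = 2.9940e-01/8.0322e-03 = 37.27
Step 3: [ClO]₂/[ClO]₁ = 0.58/0.095 = 6.105
Step 4: n = ln(37.27)/ln(6.105) = 2.00 ≈ 2
Step 5: The reaction is second order in ClO.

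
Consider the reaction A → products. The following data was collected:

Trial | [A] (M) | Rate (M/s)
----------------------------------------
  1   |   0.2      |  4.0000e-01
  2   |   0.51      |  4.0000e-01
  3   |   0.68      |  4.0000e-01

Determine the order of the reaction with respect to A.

zeroth order (0)

Step 1: Compare trials - when concentration changes, rate stays constant.
Step 2: rate₂/rate₁ = 4.0000e-01/4.0000e-01 = 1
Step 3: [A]₂/[A]₁ = 0.51/0.2 = 2.55
Step 4: Since rate ratio ≈ (conc ratio)^0, the reaction is zeroth order.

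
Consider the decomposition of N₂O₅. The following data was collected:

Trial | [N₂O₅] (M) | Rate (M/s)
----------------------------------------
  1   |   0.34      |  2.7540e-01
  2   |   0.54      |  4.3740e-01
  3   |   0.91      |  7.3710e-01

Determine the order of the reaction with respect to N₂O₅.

first order (1)

Step 1: Compare trials to find order n where rate₂/rate₁ = ([N₂O₅]₂/[N₂O₅]₁)^n
Step 2: rate₂/rate₁ = 4.3740e-01/2.7540e-01 = 1.588
Step 3: [N₂O₅]₂/[N₂O₅]₁ = 0.54/0.34 = 1.588
Step 4: n = ln(1.588)/ln(1.588) = 1.00 ≈ 1
Step 5: The reaction is first order in N₂O₅.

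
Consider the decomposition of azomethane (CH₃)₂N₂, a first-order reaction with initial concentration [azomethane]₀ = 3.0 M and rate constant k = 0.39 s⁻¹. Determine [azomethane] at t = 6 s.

0.289 M

Step 1: For a first-order reaction: [azomethane] = [azomethane]₀ × e^(-kt)
Step 2: [azomethane] = 3.0 × e^(-0.39 × 6)
Step 3: [azomethane] = 3.0 × e^(-2.34)
Step 4: [azomethane] = 3.0 × 0.0963276 = 0.289 M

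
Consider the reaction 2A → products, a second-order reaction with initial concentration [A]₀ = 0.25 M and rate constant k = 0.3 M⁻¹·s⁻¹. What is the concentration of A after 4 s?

0.1923 M

Step 1: For a second-order reaction: 1/[A] = 1/[A]₀ + kt
Step 2: 1/[A] = 1/0.25 + 0.3 × 4
Step 3: 1/[A] = 4 + 1.2 = 5.2
Step 4: [A] = 1/5.2 = 0.1923 M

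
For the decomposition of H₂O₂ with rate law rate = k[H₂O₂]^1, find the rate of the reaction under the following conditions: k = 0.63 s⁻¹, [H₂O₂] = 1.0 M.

0.63 M/s

Step 1: Identify the rate law: rate = k[H₂O₂]^1
Step 2: Substitute values: rate = 0.63 × (1.0)^1
Step 3: Calculate: rate = 0.63 × 1 = 0.63 M/s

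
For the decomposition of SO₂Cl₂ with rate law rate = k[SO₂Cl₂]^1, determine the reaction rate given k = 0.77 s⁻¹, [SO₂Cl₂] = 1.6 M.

1.232 M/s

Step 1: Identify the rate law: rate = k[SO₂Cl₂]^1
Step 2: Substitute values: rate = 0.77 × (1.6)^1
Step 3: Calculate: rate = 0.77 × 1.6 = 1.232 M/s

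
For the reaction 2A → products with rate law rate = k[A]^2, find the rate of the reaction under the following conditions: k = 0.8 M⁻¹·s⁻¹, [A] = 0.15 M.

0.018 M/s

Step 1: Identify the rate law: rate = k[A]^2
Step 2: Substitute values: rate = 0.8 × (0.15)^2
Step 3: Calculate: rate = 0.8 × 0.0225 = 0.018 M/s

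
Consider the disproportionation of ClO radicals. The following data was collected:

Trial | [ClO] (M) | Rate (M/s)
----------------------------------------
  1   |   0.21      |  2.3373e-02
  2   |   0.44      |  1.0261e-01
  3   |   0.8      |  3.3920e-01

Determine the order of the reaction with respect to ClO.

second order (2)

Step 1: Compare trials to find order n where rate₂/rate₁ = ([ClO]₂/[ClO]₁)^n
Step 2: rate₂/rate₁ = 1.0261e-01/2.3373e-02 = 4.39
Step 3: [ClO]₂/[ClO]₁ = 0.44/0.21 = 2.095
Step 4: n = ln(4.39)/ln(2.095) = 2.00 ≈ 2
Step 5: The reaction is second order in ClO.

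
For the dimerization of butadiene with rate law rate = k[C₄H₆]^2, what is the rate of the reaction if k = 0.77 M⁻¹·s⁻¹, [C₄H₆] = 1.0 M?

0.77 M/s

Step 1: Identify the rate law: rate = k[C₄H₆]^2
Step 2: Substitute values: rate = 0.77 × (1.0)^2
Step 3: Calculate: rate = 0.77 × 1 = 0.77 M/s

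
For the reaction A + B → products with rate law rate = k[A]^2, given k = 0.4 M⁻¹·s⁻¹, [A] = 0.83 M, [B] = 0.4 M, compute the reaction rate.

0.2756 M/s

Step 1: The rate law is rate = k[A]^2
Step 2: Note that the rate does not depend on [B] (zero order in B).
Step 3: rate = 0.4 × (0.83)^2 = 0.27556 M/s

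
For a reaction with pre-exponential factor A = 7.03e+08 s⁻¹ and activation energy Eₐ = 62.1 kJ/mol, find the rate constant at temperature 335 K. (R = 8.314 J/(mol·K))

1.46e-01 s⁻¹

Step 1: Use the Arrhenius equation: k = A × exp(-Eₐ/RT)
Step 2: Convert Eₐ to J/mol: 62.1 kJ/mol = 62100 J/mol
Step 3: Calculate the exponent: -Eₐ/(RT) = -62100/(8.314 × 335) = -22.29650
Step 4: k = 7.03e+08 × exp(-22.29650)
Step 5: k = 7.03e+08 × 2.07373e-10 = 1.4578e-01 s⁻¹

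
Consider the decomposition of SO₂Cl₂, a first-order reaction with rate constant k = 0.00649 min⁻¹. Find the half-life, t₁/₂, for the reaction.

106.8 min

Step 1: For a first-order reaction, t₁/₂ = ln(2)/k
Step 2: t₁/₂ = ln(2)/0.00649
Step 3: t₁/₂ = 0.6931/0.00649 = 106.8 min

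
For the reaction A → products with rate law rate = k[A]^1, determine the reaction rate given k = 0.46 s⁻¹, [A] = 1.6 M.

0.736 M/s

Step 1: Identify the rate law: rate = k[A]^1
Step 2: Substitute values: rate = 0.46 × (1.6)^1
Step 3: Calculate: rate = 0.46 × 1.6 = 0.736 M/s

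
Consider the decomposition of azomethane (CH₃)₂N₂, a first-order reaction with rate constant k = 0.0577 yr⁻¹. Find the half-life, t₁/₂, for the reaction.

12.01 yr

Step 1: For a first-order reaction, t₁/₂ = ln(2)/k
Step 2: t₁/₂ = ln(2)/0.0577
Step 3: t₁/₂ = 0.6931/0.0577 = 12.01 yr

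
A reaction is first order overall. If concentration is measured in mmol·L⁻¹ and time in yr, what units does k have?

yr⁻¹

Step 1: For overall order n, rate = k × (concentration)^n.
Step 2: Rate has units mmol·L⁻¹·yr⁻¹; concentration term has units (mmol·L⁻¹)^1.
Step 3: k = rate / (concentration)^n, so units of k = (mmol·L⁻¹)^(1-1)·yr⁻¹ = yr⁻¹.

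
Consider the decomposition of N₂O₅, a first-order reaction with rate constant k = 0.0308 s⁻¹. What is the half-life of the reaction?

22.5 s

Step 1: For a first-order reaction, t₁/₂ = ln(2)/k
Step 2: t₁/₂ = ln(2)/0.0308
Step 3: t₁/₂ = 0.6931/0.0308 = 22.5 s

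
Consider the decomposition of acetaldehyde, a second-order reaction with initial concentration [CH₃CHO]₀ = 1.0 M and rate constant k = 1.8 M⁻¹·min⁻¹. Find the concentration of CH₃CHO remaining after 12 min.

0.04425 M

Step 1: For a second-order reaction: 1/[CH₃CHO] = 1/[CH₃CHO]₀ + kt
Step 2: 1/[CH₃CHO] = 1/1.0 + 1.8 × 12
Step 3: 1/[CH₃CHO] = 1 + 21.6 = 22.6
Step 4: [CH₃CHO] = 1/22.6 = 0.04425 M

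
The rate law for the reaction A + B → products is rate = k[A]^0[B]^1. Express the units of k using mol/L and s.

s⁻¹

Step 1: Overall order = 0 + 1 = 1.
Step 2: rate has units mol/L·s⁻¹; [A]^0[B]^1 has units (mol/L)^1.
Step 3: k = rate/([A]^0[B]^1), so units of k = (mol/L)^(1-1)·s⁻¹ = s⁻¹.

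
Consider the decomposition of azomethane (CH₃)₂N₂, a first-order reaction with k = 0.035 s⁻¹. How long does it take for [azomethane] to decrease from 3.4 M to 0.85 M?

39.61 s

Step 1: For first-order: t = ln([azomethane]₀/[azomethane])/k
Step 2: t = ln(3.4/0.85)/0.035
Step 3: t = ln(4)/0.035
Step 4: t = 1.386/0.035 = 39.61 s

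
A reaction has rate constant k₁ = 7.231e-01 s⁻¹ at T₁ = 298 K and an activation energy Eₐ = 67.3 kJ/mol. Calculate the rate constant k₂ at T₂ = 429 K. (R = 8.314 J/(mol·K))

2.894e+03 s⁻¹

Step 1: Use the two-temperature Arrhenius form: ln(k₂/k₁) = -Eₐ/R × (1/T₂ - 1/T₁)
Step 2: Convert Eₐ to J/mol: 67.3 kJ/mol = 67300 J/mol
Step 3: 1/T₂ - 1/T₁ = 1/429 - 1/298 = -1.024702e-03 K⁻¹
Step 4: ln(k₂/k₁) = -67300/8.314 × -1.024702e-03 = 8.29474
Step 5: k₂ = k₁ × exp(8.29474) = 7.231e-01 × 4.00276e+03 = 2.894e+03 s⁻¹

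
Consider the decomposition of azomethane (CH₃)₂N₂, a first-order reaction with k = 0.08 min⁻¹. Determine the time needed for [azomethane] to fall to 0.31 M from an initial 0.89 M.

13.18 min

Step 1: For first-order: t = ln([azomethane]₀/[azomethane])/k
Step 2: t = ln(0.89/0.31)/0.08
Step 3: t = ln(2.871)/0.08
Step 4: t = 1.055/0.08 = 13.18 min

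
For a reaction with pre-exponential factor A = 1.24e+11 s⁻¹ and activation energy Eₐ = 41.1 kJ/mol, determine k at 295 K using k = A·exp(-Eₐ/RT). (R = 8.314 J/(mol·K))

6.54e+03 s⁻¹

Step 1: Use the Arrhenius equation: k = A × exp(-Eₐ/RT)
Step 2: Convert Eₐ to J/mol: 41.1 kJ/mol = 41100 J/mol
Step 3: Calculate the exponent: -Eₐ/(RT) = -41100/(8.314 × 295) = -16.75752
Step 4: k = 1.24e+11 × exp(-16.75752)
Step 5: k = 1.24e+11 × 5.27596e-08 = 6.5422e+03 s⁻¹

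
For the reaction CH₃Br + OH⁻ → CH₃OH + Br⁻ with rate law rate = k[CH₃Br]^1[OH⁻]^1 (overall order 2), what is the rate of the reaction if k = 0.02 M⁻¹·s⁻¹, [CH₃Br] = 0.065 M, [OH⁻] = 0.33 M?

0.000429 M/s

Step 1: The rate law is rate = k[CH₃Br]^1[OH⁻]^1, overall order = 1+1 = 2
Step 2: Substitute values: rate = 0.02 × (0.065)^1 × (0.33)^1
Step 3: rate = 0.02 × 0.065 × 0.33 = 0.000429 M/s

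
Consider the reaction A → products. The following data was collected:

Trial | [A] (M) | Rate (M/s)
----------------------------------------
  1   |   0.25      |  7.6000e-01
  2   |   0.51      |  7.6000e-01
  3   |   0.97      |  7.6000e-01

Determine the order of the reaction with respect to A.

zeroth order (0)

Step 1: Compare trials - when concentration changes, rate stays constant.
Step 2: rate₂/rate₁ = 7.6000e-01/7.6000e-01 = 1
Step 3: [A]₂/[A]₁ = 0.51/0.25 = 2.04
Step 4: Since rate ratio ≈ (conc ratio)^0, the reaction is zeroth order.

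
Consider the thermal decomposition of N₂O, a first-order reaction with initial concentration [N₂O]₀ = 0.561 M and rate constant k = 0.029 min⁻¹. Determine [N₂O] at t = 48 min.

0.1395 M

Step 1: For a first-order reaction: [N₂O] = [N₂O]₀ × e^(-kt)
Step 2: [N₂O] = 0.561 × e^(-0.029 × 48)
Step 3: [N₂O] = 0.561 × e^(-1.392)
Step 4: [N₂O] = 0.561 × 0.248578 = 0.1395 M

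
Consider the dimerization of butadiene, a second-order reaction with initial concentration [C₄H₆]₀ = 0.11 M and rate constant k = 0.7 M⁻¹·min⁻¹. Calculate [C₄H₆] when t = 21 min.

0.04203 M

Step 1: For a second-order reaction: 1/[C₄H₆] = 1/[C₄H₆]₀ + kt
Step 2: 1/[C₄H₆] = 1/0.11 + 0.7 × 21
Step 3: 1/[C₄H₆] = 9.091 + 14.7 = 23.79
Step 4: [C₄H₆] = 1/23.79 = 0.04203 M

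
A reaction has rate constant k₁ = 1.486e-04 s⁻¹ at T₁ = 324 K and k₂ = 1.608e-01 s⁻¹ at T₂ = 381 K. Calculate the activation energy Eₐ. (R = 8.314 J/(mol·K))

125.8 kJ/mol

Step 1: Use the two-temperature Arrhenius form: ln(k₂/k₁) = -Eₐ/R × (1/T₂ - 1/T₁)
Step 2: ln(k₂/k₁) = ln(1.608e-01/1.486e-04) = ln(1082.1) = 6.98666
Step 3: 1/T₂ - 1/T₁ = 1/381 - 1/324 = -4.617478e-04 K⁻¹
Step 4: Eₐ = -R × ln(k₂/k₁) / (1/T₂ - 1/T₁) = -8.314 × 6.98666 / -4.617478e-04
Step 5: Eₐ = 1.2580e+05 J/mol = 125.8 kJ/mol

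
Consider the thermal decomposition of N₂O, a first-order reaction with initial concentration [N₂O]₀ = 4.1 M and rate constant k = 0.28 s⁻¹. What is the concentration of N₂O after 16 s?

0.04647 M

Step 1: For a first-order reaction: [N₂O] = [N₂O]₀ × e^(-kt)
Step 2: [N₂O] = 4.1 × e^(-0.28 × 16)
Step 3: [N₂O] = 4.1 × e^(-4.48)
Step 4: [N₂O] = 4.1 × 0.0113334 = 0.04647 M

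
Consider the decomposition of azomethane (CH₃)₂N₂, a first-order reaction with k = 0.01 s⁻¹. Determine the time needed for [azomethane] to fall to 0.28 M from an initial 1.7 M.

180.4 s

Step 1: For first-order: t = ln([azomethane]₀/[azomethane])/k
Step 2: t = ln(1.7/0.28)/0.01
Step 3: t = ln(6.071)/0.01
Step 4: t = 1.804/0.01 = 180.4 s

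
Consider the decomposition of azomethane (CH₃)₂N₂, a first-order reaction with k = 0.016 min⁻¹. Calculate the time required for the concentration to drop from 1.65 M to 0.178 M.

139.2 min

Step 1: For first-order: t = ln([azomethane]₀/[azomethane])/k
Step 2: t = ln(1.65/0.178)/0.016
Step 3: t = ln(9.27)/0.016
Step 4: t = 2.227/0.016 = 139.2 min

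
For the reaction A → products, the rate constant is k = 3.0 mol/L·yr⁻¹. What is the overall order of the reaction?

zeroth order (0)

Step 1: The units of k for an nth-order reaction are (concentration)^(1-n)·(time)⁻¹.
Step 2: Here k has units mol/L·yr⁻¹, so the concentration exponent is 1.
Step 3: 1 - n = 1 ⇒ n = 0. The reaction is zeroth order.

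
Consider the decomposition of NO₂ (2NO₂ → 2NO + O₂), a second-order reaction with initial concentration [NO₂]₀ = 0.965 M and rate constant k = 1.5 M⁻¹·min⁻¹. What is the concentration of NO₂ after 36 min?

0.01817 M

Step 1: For a second-order reaction: 1/[NO₂] = 1/[NO₂]₀ + kt
Step 2: 1/[NO₂] = 1/0.965 + 1.5 × 36
Step 3: 1/[NO₂] = 1.036 + 54 = 55.04
Step 4: [NO₂] = 1/55.04 = 0.01817 M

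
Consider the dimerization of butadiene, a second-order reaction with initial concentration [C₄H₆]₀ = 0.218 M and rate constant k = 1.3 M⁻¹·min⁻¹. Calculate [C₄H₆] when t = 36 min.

0.01946 M

Step 1: For a second-order reaction: 1/[C₄H₆] = 1/[C₄H₆]₀ + kt
Step 2: 1/[C₄H₆] = 1/0.218 + 1.3 × 36
Step 3: 1/[C₄H₆] = 4.587 + 46.8 = 51.39
Step 4: [C₄H₆] = 1/51.39 = 0.01946 M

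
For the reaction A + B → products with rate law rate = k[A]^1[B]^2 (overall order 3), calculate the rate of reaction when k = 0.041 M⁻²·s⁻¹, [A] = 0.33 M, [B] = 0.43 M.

0.002502 M/s

Step 1: The rate law is rate = k[A]^1[B]^2, overall order = 1+2 = 3
Step 2: Substitute values: rate = 0.041 × (0.33)^1 × (0.43)^2
Step 3: rate = 0.041 × 0.33 × 0.1849 = 0.0025017 M/s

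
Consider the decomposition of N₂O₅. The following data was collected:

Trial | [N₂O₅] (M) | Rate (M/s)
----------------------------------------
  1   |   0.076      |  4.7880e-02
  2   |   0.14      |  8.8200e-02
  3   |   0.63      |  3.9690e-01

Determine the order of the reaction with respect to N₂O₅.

first order (1)

Step 1: Compare trials to find order n where rate₂/rate₁ = ([N₂O₅]₂/[N₂O₅]₁)^n
Step 2: rate₂/rate₁ = 8.8200e-02/4.7880e-02 = 1.842
Step 3: [N₂O₅]₂/[N₂O₅]₁ = 0.14/0.076 = 1.842
Step 4: n = ln(1.842)/ln(1.842) = 1.00 ≈ 1
Step 5: The reaction is first order in N₂O₅.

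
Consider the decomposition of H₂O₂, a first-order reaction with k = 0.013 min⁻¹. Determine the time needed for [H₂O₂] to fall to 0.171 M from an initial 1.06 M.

140.3 min

Step 1: For first-order: t = ln([H₂O₂]₀/[H₂O₂])/k
Step 2: t = ln(1.06/0.171)/0.013
Step 3: t = ln(6.199)/0.013
Step 4: t = 1.824/0.013 = 140.3 min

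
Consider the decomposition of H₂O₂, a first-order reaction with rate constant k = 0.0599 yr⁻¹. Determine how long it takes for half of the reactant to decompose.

11.57 yr

Step 1: For a first-order reaction, t₁/₂ = ln(2)/k
Step 2: t₁/₂ = ln(2)/0.0599
Step 3: t₁/₂ = 0.6931/0.0599 = 11.57 yr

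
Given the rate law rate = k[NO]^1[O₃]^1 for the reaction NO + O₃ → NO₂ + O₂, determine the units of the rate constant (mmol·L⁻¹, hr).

(mmol·L⁻¹)⁻¹·hr⁻¹

Step 1: Overall order = 1 + 1 = 2.
Step 2: rate has units mmol·L⁻¹·hr⁻¹; [NO]^1[O₃]^1 has units (mmol·L⁻¹)^2.
Step 3: k = rate/([NO]^1[O₃]^1), so units of k = (mmol·L⁻¹)^(1-2)·hr⁻¹ = (mmol·L⁻¹)⁻¹·hr⁻¹.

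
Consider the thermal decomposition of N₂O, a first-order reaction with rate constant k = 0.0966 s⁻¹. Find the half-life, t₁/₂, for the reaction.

7.175 s

Step 1: For a first-order reaction, t₁/₂ = ln(2)/k
Step 2: t₁/₂ = ln(2)/0.0966
Step 3: t₁/₂ = 0.6931/0.0966 = 7.175 s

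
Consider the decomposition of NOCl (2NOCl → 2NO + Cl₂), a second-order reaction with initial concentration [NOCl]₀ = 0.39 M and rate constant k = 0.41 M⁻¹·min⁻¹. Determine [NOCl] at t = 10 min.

0.1501 M

Step 1: For a second-order reaction: 1/[NOCl] = 1/[NOCl]₀ + kt
Step 2: 1/[NOCl] = 1/0.39 + 0.41 × 10
Step 3: 1/[NOCl] = 2.564 + 4.1 = 6.664
Step 4: [NOCl] = 1/6.664 = 0.1501 M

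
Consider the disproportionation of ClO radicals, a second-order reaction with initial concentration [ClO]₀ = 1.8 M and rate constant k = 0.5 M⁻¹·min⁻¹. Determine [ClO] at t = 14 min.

0.1324 M

Step 1: For a second-order reaction: 1/[ClO] = 1/[ClO]₀ + kt
Step 2: 1/[ClO] = 1/1.8 + 0.5 × 14
Step 3: 1/[ClO] = 0.5556 + 7 = 7.556
Step 4: [ClO] = 1/7.556 = 0.1324 M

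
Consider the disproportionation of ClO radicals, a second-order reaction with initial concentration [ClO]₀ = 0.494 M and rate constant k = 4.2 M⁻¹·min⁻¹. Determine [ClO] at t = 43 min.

0.005476 M

Step 1: For a second-order reaction: 1/[ClO] = 1/[ClO]₀ + kt
Step 2: 1/[ClO] = 1/0.494 + 4.2 × 43
Step 3: 1/[ClO] = 2.024 + 180.6 = 182.6
Step 4: [ClO] = 1/182.6 = 0.005476 M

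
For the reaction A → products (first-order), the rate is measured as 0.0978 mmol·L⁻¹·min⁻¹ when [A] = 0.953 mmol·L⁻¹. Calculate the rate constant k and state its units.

0.1026 min⁻¹

Step 1: rate = k[A]^1, so k = rate / [A]^1.
Step 2: k = 0.0978 / (0.953)^1 = 0.0978 / 0.953.
Step 3: k = 0.1026 min⁻¹.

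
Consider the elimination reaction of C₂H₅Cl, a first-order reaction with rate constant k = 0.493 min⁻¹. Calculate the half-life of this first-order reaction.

1.406 min

Step 1: For a first-order reaction, t₁/₂ = ln(2)/k
Step 2: t₁/₂ = ln(2)/0.493
Step 3: t₁/₂ = 0.6931/0.493 = 1.406 min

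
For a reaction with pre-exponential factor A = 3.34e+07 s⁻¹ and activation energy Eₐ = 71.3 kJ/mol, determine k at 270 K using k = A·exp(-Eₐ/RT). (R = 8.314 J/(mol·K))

5.36e-07 s⁻¹

Step 1: Use the Arrhenius equation: k = A × exp(-Eₐ/RT)
Step 2: Convert Eₐ to J/mol: 71.3 kJ/mol = 71300 J/mol
Step 3: Calculate the exponent: -Eₐ/(RT) = -71300/(8.314 × 270) = -31.76258
Step 4: k = 3.34e+07 × exp(-31.76258)
Step 5: k = 3.34e+07 × 1.60578e-14 = 5.3633e-07 s⁻¹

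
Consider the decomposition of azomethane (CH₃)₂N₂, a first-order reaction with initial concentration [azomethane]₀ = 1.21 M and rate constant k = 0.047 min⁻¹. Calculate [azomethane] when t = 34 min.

0.2448 M

Step 1: For a first-order reaction: [azomethane] = [azomethane]₀ × e^(-kt)
Step 2: [azomethane] = 1.21 × e^(-0.047 × 34)
Step 3: [azomethane] = 1.21 × e^(-1.598)
Step 4: [azomethane] = 1.21 × 0.202301 = 0.2448 M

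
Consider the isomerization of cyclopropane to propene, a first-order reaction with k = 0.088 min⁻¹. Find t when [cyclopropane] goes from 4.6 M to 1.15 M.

15.75 min

Step 1: For first-order: t = ln([cyclopropane]₀/[cyclopropane])/k
Step 2: t = ln(4.6/1.15)/0.088
Step 3: t = ln(4)/0.088
Step 4: t = 1.386/0.088 = 15.75 min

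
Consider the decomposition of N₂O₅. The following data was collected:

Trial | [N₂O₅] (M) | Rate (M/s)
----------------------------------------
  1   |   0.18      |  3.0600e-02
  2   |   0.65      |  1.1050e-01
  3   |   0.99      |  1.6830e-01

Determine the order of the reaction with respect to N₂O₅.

first order (1)

Step 1: Compare trials to find order n where rate₂/rate₁ = ([N₂O₅]₂/[N₂O₅]₁)^n
Step 2: rate₂/rate₁ = 1.1050e-01/3.0600e-02 = 3.611
Step 3: [N₂O₅]₂/[N₂O₅]₁ = 0.65/0.18 = 3.611
Step 4: n = ln(3.611)/ln(3.611) = 1.00 ≈ 1
Step 5: The reaction is first order in N₂O₅.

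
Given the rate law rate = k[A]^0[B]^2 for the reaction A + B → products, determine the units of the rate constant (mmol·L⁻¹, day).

(mmol·L⁻¹)⁻¹·day⁻¹

Step 1: Overall order = 0 + 2 = 2.
Step 2: rate has units mmol·L⁻¹·day⁻¹; [A]^0[B]^2 has units (mmol·L⁻¹)^2.
Step 3: k = rate/([A]^0[B]^2), so units of k = (mmol·L⁻¹)^(1-2)·day⁻¹ = (mmol·L⁻¹)⁻¹·day⁻¹.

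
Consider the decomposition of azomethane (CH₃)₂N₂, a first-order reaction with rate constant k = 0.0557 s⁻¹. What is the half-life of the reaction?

12.44 s

Step 1: For a first-order reaction, t₁/₂ = ln(2)/k
Step 2: t₁/₂ = ln(2)/0.0557
Step 3: t₁/₂ = 0.6931/0.0557 = 12.44 s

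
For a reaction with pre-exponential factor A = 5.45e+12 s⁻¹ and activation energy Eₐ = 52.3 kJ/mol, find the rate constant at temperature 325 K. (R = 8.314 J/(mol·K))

2.14e+04 s⁻¹

Step 1: Use the Arrhenius equation: k = A × exp(-Eₐ/RT)
Step 2: Convert Eₐ to J/mol: 52.3 kJ/mol = 52300 J/mol
Step 3: Calculate the exponent: -Eₐ/(RT) = -52300/(8.314 × 325) = -19.35567
Step 4: k = 5.45e+12 × exp(-19.35567)
Step 5: k = 5.45e+12 × 3.92590e-09 = 2.1396e+04 s⁻¹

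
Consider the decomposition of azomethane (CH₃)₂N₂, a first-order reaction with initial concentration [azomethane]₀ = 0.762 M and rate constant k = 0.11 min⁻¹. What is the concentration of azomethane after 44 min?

0.006025 M

Step 1: For a first-order reaction: [azomethane] = [azomethane]₀ × e^(-kt)
Step 2: [azomethane] = 0.762 × e^(-0.11 × 44)
Step 3: [azomethane] = 0.762 × e^(-4.84)
Step 4: [azomethane] = 0.762 × 0.00790705 = 0.006025 M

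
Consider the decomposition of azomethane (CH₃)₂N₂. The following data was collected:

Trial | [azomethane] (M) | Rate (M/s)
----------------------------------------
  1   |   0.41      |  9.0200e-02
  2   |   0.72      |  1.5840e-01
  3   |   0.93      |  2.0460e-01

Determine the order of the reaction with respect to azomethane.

first order (1)

Step 1: Compare trials to find order n where rate₂/rate₁ = ([azomethane]₂/[azomethane]₁)^n
Step 2: rate₂/rate₁ = 1.5840e-01/9.0200e-02 = 1.756
Step 3: [azomethane]₂/[azomethane]₁ = 0.72/0.41 = 1.756
Step 4: n = ln(1.756)/ln(1.756) = 1.00 ≈ 1
Step 5: The reaction is first order in azomethane.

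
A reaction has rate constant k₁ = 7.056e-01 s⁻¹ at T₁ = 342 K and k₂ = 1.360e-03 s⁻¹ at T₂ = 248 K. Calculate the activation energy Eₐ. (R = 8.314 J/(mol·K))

46.9 kJ/mol

Step 1: Use the two-temperature Arrhenius form: ln(k₂/k₁) = -Eₐ/R × (1/T₂ - 1/T₁)
Step 2: ln(k₂/k₁) = ln(1.360e-03/7.056e-01) = ln(0.00192744) = -6.25156
Step 3: 1/T₂ - 1/T₁ = 1/248 - 1/342 = 1.108281e-03 K⁻¹
Step 4: Eₐ = -R × ln(k₂/k₁) / (1/T₂ - 1/T₁) = -8.314 × -6.25156 / 1.108281e-03
Step 5: Eₐ = 4.6897e+04 J/mol = 46.9 kJ/mol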